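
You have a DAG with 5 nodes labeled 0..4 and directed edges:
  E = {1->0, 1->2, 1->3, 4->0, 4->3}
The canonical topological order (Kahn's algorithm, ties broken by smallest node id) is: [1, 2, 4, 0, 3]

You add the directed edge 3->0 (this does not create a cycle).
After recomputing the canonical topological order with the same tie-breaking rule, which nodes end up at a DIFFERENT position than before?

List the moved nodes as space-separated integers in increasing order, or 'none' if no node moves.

Answer: 0 3

Derivation:
Old toposort: [1, 2, 4, 0, 3]
Added edge 3->0
Recompute Kahn (smallest-id tiebreak):
  initial in-degrees: [3, 0, 1, 2, 0]
  ready (indeg=0): [1, 4]
  pop 1: indeg[0]->2; indeg[2]->0; indeg[3]->1 | ready=[2, 4] | order so far=[1]
  pop 2: no out-edges | ready=[4] | order so far=[1, 2]
  pop 4: indeg[0]->1; indeg[3]->0 | ready=[3] | order so far=[1, 2, 4]
  pop 3: indeg[0]->0 | ready=[0] | order so far=[1, 2, 4, 3]
  pop 0: no out-edges | ready=[] | order so far=[1, 2, 4, 3, 0]
New canonical toposort: [1, 2, 4, 3, 0]
Compare positions:
  Node 0: index 3 -> 4 (moved)
  Node 1: index 0 -> 0 (same)
  Node 2: index 1 -> 1 (same)
  Node 3: index 4 -> 3 (moved)
  Node 4: index 2 -> 2 (same)
Nodes that changed position: 0 3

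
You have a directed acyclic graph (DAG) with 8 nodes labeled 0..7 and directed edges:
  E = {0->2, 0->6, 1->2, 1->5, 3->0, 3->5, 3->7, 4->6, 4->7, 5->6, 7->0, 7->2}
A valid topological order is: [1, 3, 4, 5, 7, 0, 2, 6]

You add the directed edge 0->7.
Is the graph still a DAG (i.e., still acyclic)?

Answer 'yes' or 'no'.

Given toposort: [1, 3, 4, 5, 7, 0, 2, 6]
Position of 0: index 5; position of 7: index 4
New edge 0->7: backward (u after v in old order)
Backward edge: old toposort is now invalid. Check if this creates a cycle.
Does 7 already reach 0? Reachable from 7: [0, 2, 6, 7]. YES -> cycle!
Still a DAG? no

Answer: no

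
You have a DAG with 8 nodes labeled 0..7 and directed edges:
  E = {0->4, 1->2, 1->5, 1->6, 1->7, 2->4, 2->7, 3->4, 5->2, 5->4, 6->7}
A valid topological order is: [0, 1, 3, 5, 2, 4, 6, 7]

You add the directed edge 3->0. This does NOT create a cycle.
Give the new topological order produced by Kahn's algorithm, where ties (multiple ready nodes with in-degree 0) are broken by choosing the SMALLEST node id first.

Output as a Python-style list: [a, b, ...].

Answer: [1, 3, 0, 5, 2, 4, 6, 7]

Derivation:
Old toposort: [0, 1, 3, 5, 2, 4, 6, 7]
Added edge: 3->0
Position of 3 (2) > position of 0 (0). Must reorder: 3 must now come before 0.
Run Kahn's algorithm (break ties by smallest node id):
  initial in-degrees: [1, 0, 2, 0, 4, 1, 1, 3]
  ready (indeg=0): [1, 3]
  pop 1: indeg[2]->1; indeg[5]->0; indeg[6]->0; indeg[7]->2 | ready=[3, 5, 6] | order so far=[1]
  pop 3: indeg[0]->0; indeg[4]->3 | ready=[0, 5, 6] | order so far=[1, 3]
  pop 0: indeg[4]->2 | ready=[5, 6] | order so far=[1, 3, 0]
  pop 5: indeg[2]->0; indeg[4]->1 | ready=[2, 6] | order so far=[1, 3, 0, 5]
  pop 2: indeg[4]->0; indeg[7]->1 | ready=[4, 6] | order so far=[1, 3, 0, 5, 2]
  pop 4: no out-edges | ready=[6] | order so far=[1, 3, 0, 5, 2, 4]
  pop 6: indeg[7]->0 | ready=[7] | order so far=[1, 3, 0, 5, 2, 4, 6]
  pop 7: no out-edges | ready=[] | order so far=[1, 3, 0, 5, 2, 4, 6, 7]
  Result: [1, 3, 0, 5, 2, 4, 6, 7]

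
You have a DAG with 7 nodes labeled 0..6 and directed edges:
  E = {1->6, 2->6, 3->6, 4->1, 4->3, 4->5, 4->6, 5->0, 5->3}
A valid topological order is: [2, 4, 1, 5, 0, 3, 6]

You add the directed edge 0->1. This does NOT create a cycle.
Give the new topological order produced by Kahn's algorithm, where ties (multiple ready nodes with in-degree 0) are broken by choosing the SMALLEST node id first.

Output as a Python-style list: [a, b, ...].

Answer: [2, 4, 5, 0, 1, 3, 6]

Derivation:
Old toposort: [2, 4, 1, 5, 0, 3, 6]
Added edge: 0->1
Position of 0 (4) > position of 1 (2). Must reorder: 0 must now come before 1.
Run Kahn's algorithm (break ties by smallest node id):
  initial in-degrees: [1, 2, 0, 2, 0, 1, 4]
  ready (indeg=0): [2, 4]
  pop 2: indeg[6]->3 | ready=[4] | order so far=[2]
  pop 4: indeg[1]->1; indeg[3]->1; indeg[5]->0; indeg[6]->2 | ready=[5] | order so far=[2, 4]
  pop 5: indeg[0]->0; indeg[3]->0 | ready=[0, 3] | order so far=[2, 4, 5]
  pop 0: indeg[1]->0 | ready=[1, 3] | order so far=[2, 4, 5, 0]
  pop 1: indeg[6]->1 | ready=[3] | order so far=[2, 4, 5, 0, 1]
  pop 3: indeg[6]->0 | ready=[6] | order so far=[2, 4, 5, 0, 1, 3]
  pop 6: no out-edges | ready=[] | order so far=[2, 4, 5, 0, 1, 3, 6]
  Result: [2, 4, 5, 0, 1, 3, 6]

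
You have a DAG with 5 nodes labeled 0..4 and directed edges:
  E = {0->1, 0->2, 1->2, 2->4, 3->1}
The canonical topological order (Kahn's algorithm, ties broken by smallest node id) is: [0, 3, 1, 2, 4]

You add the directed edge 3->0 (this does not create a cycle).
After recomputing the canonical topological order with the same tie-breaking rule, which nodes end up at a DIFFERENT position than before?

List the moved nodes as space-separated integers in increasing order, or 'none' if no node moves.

Answer: 0 3

Derivation:
Old toposort: [0, 3, 1, 2, 4]
Added edge 3->0
Recompute Kahn (smallest-id tiebreak):
  initial in-degrees: [1, 2, 2, 0, 1]
  ready (indeg=0): [3]
  pop 3: indeg[0]->0; indeg[1]->1 | ready=[0] | order so far=[3]
  pop 0: indeg[1]->0; indeg[2]->1 | ready=[1] | order so far=[3, 0]
  pop 1: indeg[2]->0 | ready=[2] | order so far=[3, 0, 1]
  pop 2: indeg[4]->0 | ready=[4] | order so far=[3, 0, 1, 2]
  pop 4: no out-edges | ready=[] | order so far=[3, 0, 1, 2, 4]
New canonical toposort: [3, 0, 1, 2, 4]
Compare positions:
  Node 0: index 0 -> 1 (moved)
  Node 1: index 2 -> 2 (same)
  Node 2: index 3 -> 3 (same)
  Node 3: index 1 -> 0 (moved)
  Node 4: index 4 -> 4 (same)
Nodes that changed position: 0 3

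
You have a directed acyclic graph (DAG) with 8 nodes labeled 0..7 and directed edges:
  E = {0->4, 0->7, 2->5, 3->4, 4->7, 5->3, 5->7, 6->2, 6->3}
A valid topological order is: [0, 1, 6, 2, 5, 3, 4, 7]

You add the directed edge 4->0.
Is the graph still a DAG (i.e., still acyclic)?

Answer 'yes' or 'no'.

Given toposort: [0, 1, 6, 2, 5, 3, 4, 7]
Position of 4: index 6; position of 0: index 0
New edge 4->0: backward (u after v in old order)
Backward edge: old toposort is now invalid. Check if this creates a cycle.
Does 0 already reach 4? Reachable from 0: [0, 4, 7]. YES -> cycle!
Still a DAG? no

Answer: no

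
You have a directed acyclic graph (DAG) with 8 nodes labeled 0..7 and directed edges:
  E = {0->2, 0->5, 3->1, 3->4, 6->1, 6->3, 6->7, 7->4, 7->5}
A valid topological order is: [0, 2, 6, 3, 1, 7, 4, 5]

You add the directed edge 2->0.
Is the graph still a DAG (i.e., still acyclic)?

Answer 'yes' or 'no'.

Given toposort: [0, 2, 6, 3, 1, 7, 4, 5]
Position of 2: index 1; position of 0: index 0
New edge 2->0: backward (u after v in old order)
Backward edge: old toposort is now invalid. Check if this creates a cycle.
Does 0 already reach 2? Reachable from 0: [0, 2, 5]. YES -> cycle!
Still a DAG? no

Answer: no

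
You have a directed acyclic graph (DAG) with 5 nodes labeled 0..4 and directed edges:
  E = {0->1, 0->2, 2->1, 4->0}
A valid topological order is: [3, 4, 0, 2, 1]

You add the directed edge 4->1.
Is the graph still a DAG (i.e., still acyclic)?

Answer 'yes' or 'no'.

Given toposort: [3, 4, 0, 2, 1]
Position of 4: index 1; position of 1: index 4
New edge 4->1: forward
Forward edge: respects the existing order. Still a DAG, same toposort still valid.
Still a DAG? yes

Answer: yes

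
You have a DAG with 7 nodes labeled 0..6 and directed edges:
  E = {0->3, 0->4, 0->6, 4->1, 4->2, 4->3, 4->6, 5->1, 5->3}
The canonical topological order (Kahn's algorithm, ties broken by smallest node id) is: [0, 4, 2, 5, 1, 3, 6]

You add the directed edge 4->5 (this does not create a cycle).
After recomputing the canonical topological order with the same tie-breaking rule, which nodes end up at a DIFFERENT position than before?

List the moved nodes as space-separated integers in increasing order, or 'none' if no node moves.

Old toposort: [0, 4, 2, 5, 1, 3, 6]
Added edge 4->5
Recompute Kahn (smallest-id tiebreak):
  initial in-degrees: [0, 2, 1, 3, 1, 1, 2]
  ready (indeg=0): [0]
  pop 0: indeg[3]->2; indeg[4]->0; indeg[6]->1 | ready=[4] | order so far=[0]
  pop 4: indeg[1]->1; indeg[2]->0; indeg[3]->1; indeg[5]->0; indeg[6]->0 | ready=[2, 5, 6] | order so far=[0, 4]
  pop 2: no out-edges | ready=[5, 6] | order so far=[0, 4, 2]
  pop 5: indeg[1]->0; indeg[3]->0 | ready=[1, 3, 6] | order so far=[0, 4, 2, 5]
  pop 1: no out-edges | ready=[3, 6] | order so far=[0, 4, 2, 5, 1]
  pop 3: no out-edges | ready=[6] | order so far=[0, 4, 2, 5, 1, 3]
  pop 6: no out-edges | ready=[] | order so far=[0, 4, 2, 5, 1, 3, 6]
New canonical toposort: [0, 4, 2, 5, 1, 3, 6]
Compare positions:
  Node 0: index 0 -> 0 (same)
  Node 1: index 4 -> 4 (same)
  Node 2: index 2 -> 2 (same)
  Node 3: index 5 -> 5 (same)
  Node 4: index 1 -> 1 (same)
  Node 5: index 3 -> 3 (same)
  Node 6: index 6 -> 6 (same)
Nodes that changed position: none

Answer: none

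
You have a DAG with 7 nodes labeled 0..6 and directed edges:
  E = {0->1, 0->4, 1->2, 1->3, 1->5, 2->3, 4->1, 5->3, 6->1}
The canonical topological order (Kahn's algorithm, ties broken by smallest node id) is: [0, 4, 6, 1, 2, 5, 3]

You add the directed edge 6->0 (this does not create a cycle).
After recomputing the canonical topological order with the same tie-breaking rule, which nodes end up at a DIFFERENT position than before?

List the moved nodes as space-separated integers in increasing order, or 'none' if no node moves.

Answer: 0 4 6

Derivation:
Old toposort: [0, 4, 6, 1, 2, 5, 3]
Added edge 6->0
Recompute Kahn (smallest-id tiebreak):
  initial in-degrees: [1, 3, 1, 3, 1, 1, 0]
  ready (indeg=0): [6]
  pop 6: indeg[0]->0; indeg[1]->2 | ready=[0] | order so far=[6]
  pop 0: indeg[1]->1; indeg[4]->0 | ready=[4] | order so far=[6, 0]
  pop 4: indeg[1]->0 | ready=[1] | order so far=[6, 0, 4]
  pop 1: indeg[2]->0; indeg[3]->2; indeg[5]->0 | ready=[2, 5] | order so far=[6, 0, 4, 1]
  pop 2: indeg[3]->1 | ready=[5] | order so far=[6, 0, 4, 1, 2]
  pop 5: indeg[3]->0 | ready=[3] | order so far=[6, 0, 4, 1, 2, 5]
  pop 3: no out-edges | ready=[] | order so far=[6, 0, 4, 1, 2, 5, 3]
New canonical toposort: [6, 0, 4, 1, 2, 5, 3]
Compare positions:
  Node 0: index 0 -> 1 (moved)
  Node 1: index 3 -> 3 (same)
  Node 2: index 4 -> 4 (same)
  Node 3: index 6 -> 6 (same)
  Node 4: index 1 -> 2 (moved)
  Node 5: index 5 -> 5 (same)
  Node 6: index 2 -> 0 (moved)
Nodes that changed position: 0 4 6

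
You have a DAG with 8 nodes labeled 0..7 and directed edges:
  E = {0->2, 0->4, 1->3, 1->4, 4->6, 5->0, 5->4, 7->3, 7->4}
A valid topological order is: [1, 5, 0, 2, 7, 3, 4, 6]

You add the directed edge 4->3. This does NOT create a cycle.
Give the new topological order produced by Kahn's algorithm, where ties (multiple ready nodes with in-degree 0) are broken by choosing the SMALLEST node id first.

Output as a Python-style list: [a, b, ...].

Answer: [1, 5, 0, 2, 7, 4, 3, 6]

Derivation:
Old toposort: [1, 5, 0, 2, 7, 3, 4, 6]
Added edge: 4->3
Position of 4 (6) > position of 3 (5). Must reorder: 4 must now come before 3.
Run Kahn's algorithm (break ties by smallest node id):
  initial in-degrees: [1, 0, 1, 3, 4, 0, 1, 0]
  ready (indeg=0): [1, 5, 7]
  pop 1: indeg[3]->2; indeg[4]->3 | ready=[5, 7] | order so far=[1]
  pop 5: indeg[0]->0; indeg[4]->2 | ready=[0, 7] | order so far=[1, 5]
  pop 0: indeg[2]->0; indeg[4]->1 | ready=[2, 7] | order so far=[1, 5, 0]
  pop 2: no out-edges | ready=[7] | order so far=[1, 5, 0, 2]
  pop 7: indeg[3]->1; indeg[4]->0 | ready=[4] | order so far=[1, 5, 0, 2, 7]
  pop 4: indeg[3]->0; indeg[6]->0 | ready=[3, 6] | order so far=[1, 5, 0, 2, 7, 4]
  pop 3: no out-edges | ready=[6] | order so far=[1, 5, 0, 2, 7, 4, 3]
  pop 6: no out-edges | ready=[] | order so far=[1, 5, 0, 2, 7, 4, 3, 6]
  Result: [1, 5, 0, 2, 7, 4, 3, 6]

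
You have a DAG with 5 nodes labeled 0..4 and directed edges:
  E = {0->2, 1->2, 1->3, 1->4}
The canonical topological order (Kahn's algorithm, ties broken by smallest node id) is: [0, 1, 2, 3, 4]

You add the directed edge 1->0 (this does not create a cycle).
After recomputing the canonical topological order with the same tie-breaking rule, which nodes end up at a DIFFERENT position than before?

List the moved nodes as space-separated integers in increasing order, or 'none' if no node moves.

Old toposort: [0, 1, 2, 3, 4]
Added edge 1->0
Recompute Kahn (smallest-id tiebreak):
  initial in-degrees: [1, 0, 2, 1, 1]
  ready (indeg=0): [1]
  pop 1: indeg[0]->0; indeg[2]->1; indeg[3]->0; indeg[4]->0 | ready=[0, 3, 4] | order so far=[1]
  pop 0: indeg[2]->0 | ready=[2, 3, 4] | order so far=[1, 0]
  pop 2: no out-edges | ready=[3, 4] | order so far=[1, 0, 2]
  pop 3: no out-edges | ready=[4] | order so far=[1, 0, 2, 3]
  pop 4: no out-edges | ready=[] | order so far=[1, 0, 2, 3, 4]
New canonical toposort: [1, 0, 2, 3, 4]
Compare positions:
  Node 0: index 0 -> 1 (moved)
  Node 1: index 1 -> 0 (moved)
  Node 2: index 2 -> 2 (same)
  Node 3: index 3 -> 3 (same)
  Node 4: index 4 -> 4 (same)
Nodes that changed position: 0 1

Answer: 0 1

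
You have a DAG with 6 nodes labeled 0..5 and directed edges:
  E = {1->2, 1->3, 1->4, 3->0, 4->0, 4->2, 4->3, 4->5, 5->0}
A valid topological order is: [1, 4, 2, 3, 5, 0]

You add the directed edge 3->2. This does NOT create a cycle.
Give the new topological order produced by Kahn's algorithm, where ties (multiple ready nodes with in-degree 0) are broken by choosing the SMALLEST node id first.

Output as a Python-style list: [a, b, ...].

Old toposort: [1, 4, 2, 3, 5, 0]
Added edge: 3->2
Position of 3 (3) > position of 2 (2). Must reorder: 3 must now come before 2.
Run Kahn's algorithm (break ties by smallest node id):
  initial in-degrees: [3, 0, 3, 2, 1, 1]
  ready (indeg=0): [1]
  pop 1: indeg[2]->2; indeg[3]->1; indeg[4]->0 | ready=[4] | order so far=[1]
  pop 4: indeg[0]->2; indeg[2]->1; indeg[3]->0; indeg[5]->0 | ready=[3, 5] | order so far=[1, 4]
  pop 3: indeg[0]->1; indeg[2]->0 | ready=[2, 5] | order so far=[1, 4, 3]
  pop 2: no out-edges | ready=[5] | order so far=[1, 4, 3, 2]
  pop 5: indeg[0]->0 | ready=[0] | order so far=[1, 4, 3, 2, 5]
  pop 0: no out-edges | ready=[] | order so far=[1, 4, 3, 2, 5, 0]
  Result: [1, 4, 3, 2, 5, 0]

Answer: [1, 4, 3, 2, 5, 0]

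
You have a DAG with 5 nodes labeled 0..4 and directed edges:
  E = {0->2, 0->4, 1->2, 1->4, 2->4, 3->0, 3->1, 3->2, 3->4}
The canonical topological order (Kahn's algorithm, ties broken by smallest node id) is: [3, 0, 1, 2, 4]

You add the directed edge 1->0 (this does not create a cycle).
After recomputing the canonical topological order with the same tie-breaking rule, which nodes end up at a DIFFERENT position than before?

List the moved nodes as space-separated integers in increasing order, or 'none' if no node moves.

Old toposort: [3, 0, 1, 2, 4]
Added edge 1->0
Recompute Kahn (smallest-id tiebreak):
  initial in-degrees: [2, 1, 3, 0, 4]
  ready (indeg=0): [3]
  pop 3: indeg[0]->1; indeg[1]->0; indeg[2]->2; indeg[4]->3 | ready=[1] | order so far=[3]
  pop 1: indeg[0]->0; indeg[2]->1; indeg[4]->2 | ready=[0] | order so far=[3, 1]
  pop 0: indeg[2]->0; indeg[4]->1 | ready=[2] | order so far=[3, 1, 0]
  pop 2: indeg[4]->0 | ready=[4] | order so far=[3, 1, 0, 2]
  pop 4: no out-edges | ready=[] | order so far=[3, 1, 0, 2, 4]
New canonical toposort: [3, 1, 0, 2, 4]
Compare positions:
  Node 0: index 1 -> 2 (moved)
  Node 1: index 2 -> 1 (moved)
  Node 2: index 3 -> 3 (same)
  Node 3: index 0 -> 0 (same)
  Node 4: index 4 -> 4 (same)
Nodes that changed position: 0 1

Answer: 0 1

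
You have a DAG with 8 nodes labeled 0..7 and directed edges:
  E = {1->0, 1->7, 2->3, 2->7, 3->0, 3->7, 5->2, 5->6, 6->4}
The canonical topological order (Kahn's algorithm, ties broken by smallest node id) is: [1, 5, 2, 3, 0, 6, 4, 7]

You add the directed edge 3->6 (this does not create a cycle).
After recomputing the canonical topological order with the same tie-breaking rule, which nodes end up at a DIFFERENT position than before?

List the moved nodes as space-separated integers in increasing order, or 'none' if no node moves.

Answer: none

Derivation:
Old toposort: [1, 5, 2, 3, 0, 6, 4, 7]
Added edge 3->6
Recompute Kahn (smallest-id tiebreak):
  initial in-degrees: [2, 0, 1, 1, 1, 0, 2, 3]
  ready (indeg=0): [1, 5]
  pop 1: indeg[0]->1; indeg[7]->2 | ready=[5] | order so far=[1]
  pop 5: indeg[2]->0; indeg[6]->1 | ready=[2] | order so far=[1, 5]
  pop 2: indeg[3]->0; indeg[7]->1 | ready=[3] | order so far=[1, 5, 2]
  pop 3: indeg[0]->0; indeg[6]->0; indeg[7]->0 | ready=[0, 6, 7] | order so far=[1, 5, 2, 3]
  pop 0: no out-edges | ready=[6, 7] | order so far=[1, 5, 2, 3, 0]
  pop 6: indeg[4]->0 | ready=[4, 7] | order so far=[1, 5, 2, 3, 0, 6]
  pop 4: no out-edges | ready=[7] | order so far=[1, 5, 2, 3, 0, 6, 4]
  pop 7: no out-edges | ready=[] | order so far=[1, 5, 2, 3, 0, 6, 4, 7]
New canonical toposort: [1, 5, 2, 3, 0, 6, 4, 7]
Compare positions:
  Node 0: index 4 -> 4 (same)
  Node 1: index 0 -> 0 (same)
  Node 2: index 2 -> 2 (same)
  Node 3: index 3 -> 3 (same)
  Node 4: index 6 -> 6 (same)
  Node 5: index 1 -> 1 (same)
  Node 6: index 5 -> 5 (same)
  Node 7: index 7 -> 7 (same)
Nodes that changed position: none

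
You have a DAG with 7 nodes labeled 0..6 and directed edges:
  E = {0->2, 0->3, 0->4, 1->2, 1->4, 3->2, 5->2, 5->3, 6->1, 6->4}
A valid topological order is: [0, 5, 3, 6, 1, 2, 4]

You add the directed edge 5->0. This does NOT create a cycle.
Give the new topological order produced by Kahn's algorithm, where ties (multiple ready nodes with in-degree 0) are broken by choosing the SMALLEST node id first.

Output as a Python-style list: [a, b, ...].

Old toposort: [0, 5, 3, 6, 1, 2, 4]
Added edge: 5->0
Position of 5 (1) > position of 0 (0). Must reorder: 5 must now come before 0.
Run Kahn's algorithm (break ties by smallest node id):
  initial in-degrees: [1, 1, 4, 2, 3, 0, 0]
  ready (indeg=0): [5, 6]
  pop 5: indeg[0]->0; indeg[2]->3; indeg[3]->1 | ready=[0, 6] | order so far=[5]
  pop 0: indeg[2]->2; indeg[3]->0; indeg[4]->2 | ready=[3, 6] | order so far=[5, 0]
  pop 3: indeg[2]->1 | ready=[6] | order so far=[5, 0, 3]
  pop 6: indeg[1]->0; indeg[4]->1 | ready=[1] | order so far=[5, 0, 3, 6]
  pop 1: indeg[2]->0; indeg[4]->0 | ready=[2, 4] | order so far=[5, 0, 3, 6, 1]
  pop 2: no out-edges | ready=[4] | order so far=[5, 0, 3, 6, 1, 2]
  pop 4: no out-edges | ready=[] | order so far=[5, 0, 3, 6, 1, 2, 4]
  Result: [5, 0, 3, 6, 1, 2, 4]

Answer: [5, 0, 3, 6, 1, 2, 4]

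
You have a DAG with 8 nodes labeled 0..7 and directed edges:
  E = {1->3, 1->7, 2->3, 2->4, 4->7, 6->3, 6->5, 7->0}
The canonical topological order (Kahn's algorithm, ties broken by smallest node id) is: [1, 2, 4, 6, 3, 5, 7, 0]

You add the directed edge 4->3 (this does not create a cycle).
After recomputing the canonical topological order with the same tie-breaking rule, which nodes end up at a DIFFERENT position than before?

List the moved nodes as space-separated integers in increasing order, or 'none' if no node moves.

Answer: none

Derivation:
Old toposort: [1, 2, 4, 6, 3, 5, 7, 0]
Added edge 4->3
Recompute Kahn (smallest-id tiebreak):
  initial in-degrees: [1, 0, 0, 4, 1, 1, 0, 2]
  ready (indeg=0): [1, 2, 6]
  pop 1: indeg[3]->3; indeg[7]->1 | ready=[2, 6] | order so far=[1]
  pop 2: indeg[3]->2; indeg[4]->0 | ready=[4, 6] | order so far=[1, 2]
  pop 4: indeg[3]->1; indeg[7]->0 | ready=[6, 7] | order so far=[1, 2, 4]
  pop 6: indeg[3]->0; indeg[5]->0 | ready=[3, 5, 7] | order so far=[1, 2, 4, 6]
  pop 3: no out-edges | ready=[5, 7] | order so far=[1, 2, 4, 6, 3]
  pop 5: no out-edges | ready=[7] | order so far=[1, 2, 4, 6, 3, 5]
  pop 7: indeg[0]->0 | ready=[0] | order so far=[1, 2, 4, 6, 3, 5, 7]
  pop 0: no out-edges | ready=[] | order so far=[1, 2, 4, 6, 3, 5, 7, 0]
New canonical toposort: [1, 2, 4, 6, 3, 5, 7, 0]
Compare positions:
  Node 0: index 7 -> 7 (same)
  Node 1: index 0 -> 0 (same)
  Node 2: index 1 -> 1 (same)
  Node 3: index 4 -> 4 (same)
  Node 4: index 2 -> 2 (same)
  Node 5: index 5 -> 5 (same)
  Node 6: index 3 -> 3 (same)
  Node 7: index 6 -> 6 (same)
Nodes that changed position: none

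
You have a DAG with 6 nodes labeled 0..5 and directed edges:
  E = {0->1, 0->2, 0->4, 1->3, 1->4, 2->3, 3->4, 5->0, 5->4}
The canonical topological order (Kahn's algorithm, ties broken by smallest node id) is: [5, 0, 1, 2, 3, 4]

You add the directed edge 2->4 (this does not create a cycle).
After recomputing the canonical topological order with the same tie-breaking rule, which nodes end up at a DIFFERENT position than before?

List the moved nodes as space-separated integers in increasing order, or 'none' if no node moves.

Old toposort: [5, 0, 1, 2, 3, 4]
Added edge 2->4
Recompute Kahn (smallest-id tiebreak):
  initial in-degrees: [1, 1, 1, 2, 5, 0]
  ready (indeg=0): [5]
  pop 5: indeg[0]->0; indeg[4]->4 | ready=[0] | order so far=[5]
  pop 0: indeg[1]->0; indeg[2]->0; indeg[4]->3 | ready=[1, 2] | order so far=[5, 0]
  pop 1: indeg[3]->1; indeg[4]->2 | ready=[2] | order so far=[5, 0, 1]
  pop 2: indeg[3]->0; indeg[4]->1 | ready=[3] | order so far=[5, 0, 1, 2]
  pop 3: indeg[4]->0 | ready=[4] | order so far=[5, 0, 1, 2, 3]
  pop 4: no out-edges | ready=[] | order so far=[5, 0, 1, 2, 3, 4]
New canonical toposort: [5, 0, 1, 2, 3, 4]
Compare positions:
  Node 0: index 1 -> 1 (same)
  Node 1: index 2 -> 2 (same)
  Node 2: index 3 -> 3 (same)
  Node 3: index 4 -> 4 (same)
  Node 4: index 5 -> 5 (same)
  Node 5: index 0 -> 0 (same)
Nodes that changed position: none

Answer: none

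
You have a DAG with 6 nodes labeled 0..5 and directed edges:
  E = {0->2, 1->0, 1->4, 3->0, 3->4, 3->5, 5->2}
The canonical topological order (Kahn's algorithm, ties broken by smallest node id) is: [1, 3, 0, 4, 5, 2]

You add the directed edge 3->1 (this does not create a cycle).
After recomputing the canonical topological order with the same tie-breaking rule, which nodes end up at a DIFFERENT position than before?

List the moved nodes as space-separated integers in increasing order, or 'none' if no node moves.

Old toposort: [1, 3, 0, 4, 5, 2]
Added edge 3->1
Recompute Kahn (smallest-id tiebreak):
  initial in-degrees: [2, 1, 2, 0, 2, 1]
  ready (indeg=0): [3]
  pop 3: indeg[0]->1; indeg[1]->0; indeg[4]->1; indeg[5]->0 | ready=[1, 5] | order so far=[3]
  pop 1: indeg[0]->0; indeg[4]->0 | ready=[0, 4, 5] | order so far=[3, 1]
  pop 0: indeg[2]->1 | ready=[4, 5] | order so far=[3, 1, 0]
  pop 4: no out-edges | ready=[5] | order so far=[3, 1, 0, 4]
  pop 5: indeg[2]->0 | ready=[2] | order so far=[3, 1, 0, 4, 5]
  pop 2: no out-edges | ready=[] | order so far=[3, 1, 0, 4, 5, 2]
New canonical toposort: [3, 1, 0, 4, 5, 2]
Compare positions:
  Node 0: index 2 -> 2 (same)
  Node 1: index 0 -> 1 (moved)
  Node 2: index 5 -> 5 (same)
  Node 3: index 1 -> 0 (moved)
  Node 4: index 3 -> 3 (same)
  Node 5: index 4 -> 4 (same)
Nodes that changed position: 1 3

Answer: 1 3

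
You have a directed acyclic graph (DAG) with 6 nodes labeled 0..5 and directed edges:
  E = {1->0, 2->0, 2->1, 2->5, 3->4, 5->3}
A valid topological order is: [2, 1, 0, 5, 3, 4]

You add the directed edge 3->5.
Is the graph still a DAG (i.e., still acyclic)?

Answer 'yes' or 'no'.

Answer: no

Derivation:
Given toposort: [2, 1, 0, 5, 3, 4]
Position of 3: index 4; position of 5: index 3
New edge 3->5: backward (u after v in old order)
Backward edge: old toposort is now invalid. Check if this creates a cycle.
Does 5 already reach 3? Reachable from 5: [3, 4, 5]. YES -> cycle!
Still a DAG? no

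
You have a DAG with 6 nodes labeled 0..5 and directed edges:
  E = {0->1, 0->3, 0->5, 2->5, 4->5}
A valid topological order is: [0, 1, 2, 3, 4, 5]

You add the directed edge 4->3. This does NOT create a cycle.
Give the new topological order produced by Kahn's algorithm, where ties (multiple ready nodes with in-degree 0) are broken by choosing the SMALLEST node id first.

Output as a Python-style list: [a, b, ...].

Answer: [0, 1, 2, 4, 3, 5]

Derivation:
Old toposort: [0, 1, 2, 3, 4, 5]
Added edge: 4->3
Position of 4 (4) > position of 3 (3). Must reorder: 4 must now come before 3.
Run Kahn's algorithm (break ties by smallest node id):
  initial in-degrees: [0, 1, 0, 2, 0, 3]
  ready (indeg=0): [0, 2, 4]
  pop 0: indeg[1]->0; indeg[3]->1; indeg[5]->2 | ready=[1, 2, 4] | order so far=[0]
  pop 1: no out-edges | ready=[2, 4] | order so far=[0, 1]
  pop 2: indeg[5]->1 | ready=[4] | order so far=[0, 1, 2]
  pop 4: indeg[3]->0; indeg[5]->0 | ready=[3, 5] | order so far=[0, 1, 2, 4]
  pop 3: no out-edges | ready=[5] | order so far=[0, 1, 2, 4, 3]
  pop 5: no out-edges | ready=[] | order so far=[0, 1, 2, 4, 3, 5]
  Result: [0, 1, 2, 4, 3, 5]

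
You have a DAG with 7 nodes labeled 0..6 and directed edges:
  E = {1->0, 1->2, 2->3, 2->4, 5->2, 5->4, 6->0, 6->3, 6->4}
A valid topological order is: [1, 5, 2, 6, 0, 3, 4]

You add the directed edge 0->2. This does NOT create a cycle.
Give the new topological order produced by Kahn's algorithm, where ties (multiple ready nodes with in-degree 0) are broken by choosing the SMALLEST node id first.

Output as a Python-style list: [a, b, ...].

Old toposort: [1, 5, 2, 6, 0, 3, 4]
Added edge: 0->2
Position of 0 (4) > position of 2 (2). Must reorder: 0 must now come before 2.
Run Kahn's algorithm (break ties by smallest node id):
  initial in-degrees: [2, 0, 3, 2, 3, 0, 0]
  ready (indeg=0): [1, 5, 6]
  pop 1: indeg[0]->1; indeg[2]->2 | ready=[5, 6] | order so far=[1]
  pop 5: indeg[2]->1; indeg[4]->2 | ready=[6] | order so far=[1, 5]
  pop 6: indeg[0]->0; indeg[3]->1; indeg[4]->1 | ready=[0] | order so far=[1, 5, 6]
  pop 0: indeg[2]->0 | ready=[2] | order so far=[1, 5, 6, 0]
  pop 2: indeg[3]->0; indeg[4]->0 | ready=[3, 4] | order so far=[1, 5, 6, 0, 2]
  pop 3: no out-edges | ready=[4] | order so far=[1, 5, 6, 0, 2, 3]
  pop 4: no out-edges | ready=[] | order so far=[1, 5, 6, 0, 2, 3, 4]
  Result: [1, 5, 6, 0, 2, 3, 4]

Answer: [1, 5, 6, 0, 2, 3, 4]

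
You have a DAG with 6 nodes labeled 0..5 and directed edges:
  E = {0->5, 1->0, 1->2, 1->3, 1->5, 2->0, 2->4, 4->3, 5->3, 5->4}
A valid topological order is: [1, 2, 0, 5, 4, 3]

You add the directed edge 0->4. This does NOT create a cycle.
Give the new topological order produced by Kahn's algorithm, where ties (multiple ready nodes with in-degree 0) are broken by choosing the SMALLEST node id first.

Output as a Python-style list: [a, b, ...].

Answer: [1, 2, 0, 5, 4, 3]

Derivation:
Old toposort: [1, 2, 0, 5, 4, 3]
Added edge: 0->4
Position of 0 (2) < position of 4 (4). Old order still valid.
Run Kahn's algorithm (break ties by smallest node id):
  initial in-degrees: [2, 0, 1, 3, 3, 2]
  ready (indeg=0): [1]
  pop 1: indeg[0]->1; indeg[2]->0; indeg[3]->2; indeg[5]->1 | ready=[2] | order so far=[1]
  pop 2: indeg[0]->0; indeg[4]->2 | ready=[0] | order so far=[1, 2]
  pop 0: indeg[4]->1; indeg[5]->0 | ready=[5] | order so far=[1, 2, 0]
  pop 5: indeg[3]->1; indeg[4]->0 | ready=[4] | order so far=[1, 2, 0, 5]
  pop 4: indeg[3]->0 | ready=[3] | order so far=[1, 2, 0, 5, 4]
  pop 3: no out-edges | ready=[] | order so far=[1, 2, 0, 5, 4, 3]
  Result: [1, 2, 0, 5, 4, 3]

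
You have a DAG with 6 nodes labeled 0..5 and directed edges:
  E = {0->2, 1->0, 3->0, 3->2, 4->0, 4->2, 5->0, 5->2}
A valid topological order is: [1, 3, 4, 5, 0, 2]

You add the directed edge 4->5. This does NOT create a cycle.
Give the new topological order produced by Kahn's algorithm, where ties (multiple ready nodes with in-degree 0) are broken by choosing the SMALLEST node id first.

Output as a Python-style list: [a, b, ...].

Old toposort: [1, 3, 4, 5, 0, 2]
Added edge: 4->5
Position of 4 (2) < position of 5 (3). Old order still valid.
Run Kahn's algorithm (break ties by smallest node id):
  initial in-degrees: [4, 0, 4, 0, 0, 1]
  ready (indeg=0): [1, 3, 4]
  pop 1: indeg[0]->3 | ready=[3, 4] | order so far=[1]
  pop 3: indeg[0]->2; indeg[2]->3 | ready=[4] | order so far=[1, 3]
  pop 4: indeg[0]->1; indeg[2]->2; indeg[5]->0 | ready=[5] | order so far=[1, 3, 4]
  pop 5: indeg[0]->0; indeg[2]->1 | ready=[0] | order so far=[1, 3, 4, 5]
  pop 0: indeg[2]->0 | ready=[2] | order so far=[1, 3, 4, 5, 0]
  pop 2: no out-edges | ready=[] | order so far=[1, 3, 4, 5, 0, 2]
  Result: [1, 3, 4, 5, 0, 2]

Answer: [1, 3, 4, 5, 0, 2]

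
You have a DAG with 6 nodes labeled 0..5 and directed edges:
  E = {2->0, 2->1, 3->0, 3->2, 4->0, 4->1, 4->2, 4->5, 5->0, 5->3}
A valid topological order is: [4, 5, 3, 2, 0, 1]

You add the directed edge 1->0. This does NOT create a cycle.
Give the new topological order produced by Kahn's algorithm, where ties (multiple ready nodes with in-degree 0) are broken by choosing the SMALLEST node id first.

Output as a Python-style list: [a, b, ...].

Old toposort: [4, 5, 3, 2, 0, 1]
Added edge: 1->0
Position of 1 (5) > position of 0 (4). Must reorder: 1 must now come before 0.
Run Kahn's algorithm (break ties by smallest node id):
  initial in-degrees: [5, 2, 2, 1, 0, 1]
  ready (indeg=0): [4]
  pop 4: indeg[0]->4; indeg[1]->1; indeg[2]->1; indeg[5]->0 | ready=[5] | order so far=[4]
  pop 5: indeg[0]->3; indeg[3]->0 | ready=[3] | order so far=[4, 5]
  pop 3: indeg[0]->2; indeg[2]->0 | ready=[2] | order so far=[4, 5, 3]
  pop 2: indeg[0]->1; indeg[1]->0 | ready=[1] | order so far=[4, 5, 3, 2]
  pop 1: indeg[0]->0 | ready=[0] | order so far=[4, 5, 3, 2, 1]
  pop 0: no out-edges | ready=[] | order so far=[4, 5, 3, 2, 1, 0]
  Result: [4, 5, 3, 2, 1, 0]

Answer: [4, 5, 3, 2, 1, 0]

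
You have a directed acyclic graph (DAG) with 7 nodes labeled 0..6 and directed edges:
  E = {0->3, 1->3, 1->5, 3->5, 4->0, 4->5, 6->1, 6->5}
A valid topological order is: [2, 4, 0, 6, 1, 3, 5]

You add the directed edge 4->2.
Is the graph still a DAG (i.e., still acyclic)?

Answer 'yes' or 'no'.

Given toposort: [2, 4, 0, 6, 1, 3, 5]
Position of 4: index 1; position of 2: index 0
New edge 4->2: backward (u after v in old order)
Backward edge: old toposort is now invalid. Check if this creates a cycle.
Does 2 already reach 4? Reachable from 2: [2]. NO -> still a DAG (reorder needed).
Still a DAG? yes

Answer: yes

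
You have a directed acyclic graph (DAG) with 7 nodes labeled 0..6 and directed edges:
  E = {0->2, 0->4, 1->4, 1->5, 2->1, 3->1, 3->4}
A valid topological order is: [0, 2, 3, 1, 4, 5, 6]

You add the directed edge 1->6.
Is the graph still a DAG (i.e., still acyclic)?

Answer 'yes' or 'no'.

Given toposort: [0, 2, 3, 1, 4, 5, 6]
Position of 1: index 3; position of 6: index 6
New edge 1->6: forward
Forward edge: respects the existing order. Still a DAG, same toposort still valid.
Still a DAG? yes

Answer: yes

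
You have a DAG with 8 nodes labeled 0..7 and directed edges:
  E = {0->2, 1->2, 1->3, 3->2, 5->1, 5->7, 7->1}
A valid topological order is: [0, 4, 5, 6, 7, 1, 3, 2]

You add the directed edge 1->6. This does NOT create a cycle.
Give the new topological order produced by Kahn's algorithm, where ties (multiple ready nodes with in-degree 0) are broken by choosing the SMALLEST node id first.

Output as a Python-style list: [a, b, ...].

Answer: [0, 4, 5, 7, 1, 3, 2, 6]

Derivation:
Old toposort: [0, 4, 5, 6, 7, 1, 3, 2]
Added edge: 1->6
Position of 1 (5) > position of 6 (3). Must reorder: 1 must now come before 6.
Run Kahn's algorithm (break ties by smallest node id):
  initial in-degrees: [0, 2, 3, 1, 0, 0, 1, 1]
  ready (indeg=0): [0, 4, 5]
  pop 0: indeg[2]->2 | ready=[4, 5] | order so far=[0]
  pop 4: no out-edges | ready=[5] | order so far=[0, 4]
  pop 5: indeg[1]->1; indeg[7]->0 | ready=[7] | order so far=[0, 4, 5]
  pop 7: indeg[1]->0 | ready=[1] | order so far=[0, 4, 5, 7]
  pop 1: indeg[2]->1; indeg[3]->0; indeg[6]->0 | ready=[3, 6] | order so far=[0, 4, 5, 7, 1]
  pop 3: indeg[2]->0 | ready=[2, 6] | order so far=[0, 4, 5, 7, 1, 3]
  pop 2: no out-edges | ready=[6] | order so far=[0, 4, 5, 7, 1, 3, 2]
  pop 6: no out-edges | ready=[] | order so far=[0, 4, 5, 7, 1, 3, 2, 6]
  Result: [0, 4, 5, 7, 1, 3, 2, 6]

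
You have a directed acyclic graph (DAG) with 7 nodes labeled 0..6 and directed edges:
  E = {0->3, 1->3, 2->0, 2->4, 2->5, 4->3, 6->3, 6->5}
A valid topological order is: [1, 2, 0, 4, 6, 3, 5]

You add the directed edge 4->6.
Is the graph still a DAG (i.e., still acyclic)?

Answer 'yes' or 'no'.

Answer: yes

Derivation:
Given toposort: [1, 2, 0, 4, 6, 3, 5]
Position of 4: index 3; position of 6: index 4
New edge 4->6: forward
Forward edge: respects the existing order. Still a DAG, same toposort still valid.
Still a DAG? yes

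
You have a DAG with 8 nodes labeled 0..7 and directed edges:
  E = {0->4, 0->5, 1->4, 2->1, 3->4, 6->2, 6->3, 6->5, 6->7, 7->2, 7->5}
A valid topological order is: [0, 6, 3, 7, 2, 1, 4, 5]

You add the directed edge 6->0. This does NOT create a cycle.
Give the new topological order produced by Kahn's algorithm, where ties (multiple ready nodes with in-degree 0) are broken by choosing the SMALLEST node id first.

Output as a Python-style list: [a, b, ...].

Answer: [6, 0, 3, 7, 2, 1, 4, 5]

Derivation:
Old toposort: [0, 6, 3, 7, 2, 1, 4, 5]
Added edge: 6->0
Position of 6 (1) > position of 0 (0). Must reorder: 6 must now come before 0.
Run Kahn's algorithm (break ties by smallest node id):
  initial in-degrees: [1, 1, 2, 1, 3, 3, 0, 1]
  ready (indeg=0): [6]
  pop 6: indeg[0]->0; indeg[2]->1; indeg[3]->0; indeg[5]->2; indeg[7]->0 | ready=[0, 3, 7] | order so far=[6]
  pop 0: indeg[4]->2; indeg[5]->1 | ready=[3, 7] | order so far=[6, 0]
  pop 3: indeg[4]->1 | ready=[7] | order so far=[6, 0, 3]
  pop 7: indeg[2]->0; indeg[5]->0 | ready=[2, 5] | order so far=[6, 0, 3, 7]
  pop 2: indeg[1]->0 | ready=[1, 5] | order so far=[6, 0, 3, 7, 2]
  pop 1: indeg[4]->0 | ready=[4, 5] | order so far=[6, 0, 3, 7, 2, 1]
  pop 4: no out-edges | ready=[5] | order so far=[6, 0, 3, 7, 2, 1, 4]
  pop 5: no out-edges | ready=[] | order so far=[6, 0, 3, 7, 2, 1, 4, 5]
  Result: [6, 0, 3, 7, 2, 1, 4, 5]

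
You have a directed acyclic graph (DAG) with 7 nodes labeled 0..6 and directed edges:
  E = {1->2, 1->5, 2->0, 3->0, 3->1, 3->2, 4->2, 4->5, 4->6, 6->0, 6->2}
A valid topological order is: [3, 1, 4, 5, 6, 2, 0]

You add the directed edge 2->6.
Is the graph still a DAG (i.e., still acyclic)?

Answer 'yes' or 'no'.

Given toposort: [3, 1, 4, 5, 6, 2, 0]
Position of 2: index 5; position of 6: index 4
New edge 2->6: backward (u after v in old order)
Backward edge: old toposort is now invalid. Check if this creates a cycle.
Does 6 already reach 2? Reachable from 6: [0, 2, 6]. YES -> cycle!
Still a DAG? no

Answer: no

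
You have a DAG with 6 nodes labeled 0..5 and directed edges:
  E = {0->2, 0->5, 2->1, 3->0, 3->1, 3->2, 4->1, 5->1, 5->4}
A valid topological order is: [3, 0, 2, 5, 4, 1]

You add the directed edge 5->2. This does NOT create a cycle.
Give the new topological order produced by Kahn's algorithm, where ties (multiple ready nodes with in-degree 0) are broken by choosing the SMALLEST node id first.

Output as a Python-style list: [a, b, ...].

Answer: [3, 0, 5, 2, 4, 1]

Derivation:
Old toposort: [3, 0, 2, 5, 4, 1]
Added edge: 5->2
Position of 5 (3) > position of 2 (2). Must reorder: 5 must now come before 2.
Run Kahn's algorithm (break ties by smallest node id):
  initial in-degrees: [1, 4, 3, 0, 1, 1]
  ready (indeg=0): [3]
  pop 3: indeg[0]->0; indeg[1]->3; indeg[2]->2 | ready=[0] | order so far=[3]
  pop 0: indeg[2]->1; indeg[5]->0 | ready=[5] | order so far=[3, 0]
  pop 5: indeg[1]->2; indeg[2]->0; indeg[4]->0 | ready=[2, 4] | order so far=[3, 0, 5]
  pop 2: indeg[1]->1 | ready=[4] | order so far=[3, 0, 5, 2]
  pop 4: indeg[1]->0 | ready=[1] | order so far=[3, 0, 5, 2, 4]
  pop 1: no out-edges | ready=[] | order so far=[3, 0, 5, 2, 4, 1]
  Result: [3, 0, 5, 2, 4, 1]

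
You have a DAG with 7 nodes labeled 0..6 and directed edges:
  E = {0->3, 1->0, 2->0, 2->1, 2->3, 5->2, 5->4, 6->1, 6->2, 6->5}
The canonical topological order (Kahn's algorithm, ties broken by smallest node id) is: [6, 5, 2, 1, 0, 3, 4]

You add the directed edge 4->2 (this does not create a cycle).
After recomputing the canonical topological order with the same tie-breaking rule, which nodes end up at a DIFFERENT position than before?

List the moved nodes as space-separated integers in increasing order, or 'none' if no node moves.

Answer: 0 1 2 3 4

Derivation:
Old toposort: [6, 5, 2, 1, 0, 3, 4]
Added edge 4->2
Recompute Kahn (smallest-id tiebreak):
  initial in-degrees: [2, 2, 3, 2, 1, 1, 0]
  ready (indeg=0): [6]
  pop 6: indeg[1]->1; indeg[2]->2; indeg[5]->0 | ready=[5] | order so far=[6]
  pop 5: indeg[2]->1; indeg[4]->0 | ready=[4] | order so far=[6, 5]
  pop 4: indeg[2]->0 | ready=[2] | order so far=[6, 5, 4]
  pop 2: indeg[0]->1; indeg[1]->0; indeg[3]->1 | ready=[1] | order so far=[6, 5, 4, 2]
  pop 1: indeg[0]->0 | ready=[0] | order so far=[6, 5, 4, 2, 1]
  pop 0: indeg[3]->0 | ready=[3] | order so far=[6, 5, 4, 2, 1, 0]
  pop 3: no out-edges | ready=[] | order so far=[6, 5, 4, 2, 1, 0, 3]
New canonical toposort: [6, 5, 4, 2, 1, 0, 3]
Compare positions:
  Node 0: index 4 -> 5 (moved)
  Node 1: index 3 -> 4 (moved)
  Node 2: index 2 -> 3 (moved)
  Node 3: index 5 -> 6 (moved)
  Node 4: index 6 -> 2 (moved)
  Node 5: index 1 -> 1 (same)
  Node 6: index 0 -> 0 (same)
Nodes that changed position: 0 1 2 3 4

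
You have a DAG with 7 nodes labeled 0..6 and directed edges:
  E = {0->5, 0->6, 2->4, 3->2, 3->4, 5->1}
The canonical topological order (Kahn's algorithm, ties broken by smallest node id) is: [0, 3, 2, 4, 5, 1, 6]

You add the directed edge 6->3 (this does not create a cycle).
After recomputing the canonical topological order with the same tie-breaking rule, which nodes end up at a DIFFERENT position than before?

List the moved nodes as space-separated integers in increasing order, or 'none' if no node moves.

Old toposort: [0, 3, 2, 4, 5, 1, 6]
Added edge 6->3
Recompute Kahn (smallest-id tiebreak):
  initial in-degrees: [0, 1, 1, 1, 2, 1, 1]
  ready (indeg=0): [0]
  pop 0: indeg[5]->0; indeg[6]->0 | ready=[5, 6] | order so far=[0]
  pop 5: indeg[1]->0 | ready=[1, 6] | order so far=[0, 5]
  pop 1: no out-edges | ready=[6] | order so far=[0, 5, 1]
  pop 6: indeg[3]->0 | ready=[3] | order so far=[0, 5, 1, 6]
  pop 3: indeg[2]->0; indeg[4]->1 | ready=[2] | order so far=[0, 5, 1, 6, 3]
  pop 2: indeg[4]->0 | ready=[4] | order so far=[0, 5, 1, 6, 3, 2]
  pop 4: no out-edges | ready=[] | order so far=[0, 5, 1, 6, 3, 2, 4]
New canonical toposort: [0, 5, 1, 6, 3, 2, 4]
Compare positions:
  Node 0: index 0 -> 0 (same)
  Node 1: index 5 -> 2 (moved)
  Node 2: index 2 -> 5 (moved)
  Node 3: index 1 -> 4 (moved)
  Node 4: index 3 -> 6 (moved)
  Node 5: index 4 -> 1 (moved)
  Node 6: index 6 -> 3 (moved)
Nodes that changed position: 1 2 3 4 5 6

Answer: 1 2 3 4 5 6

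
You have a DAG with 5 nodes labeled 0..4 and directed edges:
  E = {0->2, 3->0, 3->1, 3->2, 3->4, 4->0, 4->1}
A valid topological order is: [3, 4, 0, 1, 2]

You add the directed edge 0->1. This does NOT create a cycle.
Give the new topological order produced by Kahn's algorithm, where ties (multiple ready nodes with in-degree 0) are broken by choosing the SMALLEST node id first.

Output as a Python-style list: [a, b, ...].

Old toposort: [3, 4, 0, 1, 2]
Added edge: 0->1
Position of 0 (2) < position of 1 (3). Old order still valid.
Run Kahn's algorithm (break ties by smallest node id):
  initial in-degrees: [2, 3, 2, 0, 1]
  ready (indeg=0): [3]
  pop 3: indeg[0]->1; indeg[1]->2; indeg[2]->1; indeg[4]->0 | ready=[4] | order so far=[3]
  pop 4: indeg[0]->0; indeg[1]->1 | ready=[0] | order so far=[3, 4]
  pop 0: indeg[1]->0; indeg[2]->0 | ready=[1, 2] | order so far=[3, 4, 0]
  pop 1: no out-edges | ready=[2] | order so far=[3, 4, 0, 1]
  pop 2: no out-edges | ready=[] | order so far=[3, 4, 0, 1, 2]
  Result: [3, 4, 0, 1, 2]

Answer: [3, 4, 0, 1, 2]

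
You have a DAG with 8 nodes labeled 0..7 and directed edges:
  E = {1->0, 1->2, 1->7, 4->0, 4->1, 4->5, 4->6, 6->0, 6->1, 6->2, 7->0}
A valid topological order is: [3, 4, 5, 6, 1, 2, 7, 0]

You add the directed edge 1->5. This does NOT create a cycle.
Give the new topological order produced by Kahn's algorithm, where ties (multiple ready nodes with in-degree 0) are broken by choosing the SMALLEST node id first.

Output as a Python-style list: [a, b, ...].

Answer: [3, 4, 6, 1, 2, 5, 7, 0]

Derivation:
Old toposort: [3, 4, 5, 6, 1, 2, 7, 0]
Added edge: 1->5
Position of 1 (4) > position of 5 (2). Must reorder: 1 must now come before 5.
Run Kahn's algorithm (break ties by smallest node id):
  initial in-degrees: [4, 2, 2, 0, 0, 2, 1, 1]
  ready (indeg=0): [3, 4]
  pop 3: no out-edges | ready=[4] | order so far=[3]
  pop 4: indeg[0]->3; indeg[1]->1; indeg[5]->1; indeg[6]->0 | ready=[6] | order so far=[3, 4]
  pop 6: indeg[0]->2; indeg[1]->0; indeg[2]->1 | ready=[1] | order so far=[3, 4, 6]
  pop 1: indeg[0]->1; indeg[2]->0; indeg[5]->0; indeg[7]->0 | ready=[2, 5, 7] | order so far=[3, 4, 6, 1]
  pop 2: no out-edges | ready=[5, 7] | order so far=[3, 4, 6, 1, 2]
  pop 5: no out-edges | ready=[7] | order so far=[3, 4, 6, 1, 2, 5]
  pop 7: indeg[0]->0 | ready=[0] | order so far=[3, 4, 6, 1, 2, 5, 7]
  pop 0: no out-edges | ready=[] | order so far=[3, 4, 6, 1, 2, 5, 7, 0]
  Result: [3, 4, 6, 1, 2, 5, 7, 0]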